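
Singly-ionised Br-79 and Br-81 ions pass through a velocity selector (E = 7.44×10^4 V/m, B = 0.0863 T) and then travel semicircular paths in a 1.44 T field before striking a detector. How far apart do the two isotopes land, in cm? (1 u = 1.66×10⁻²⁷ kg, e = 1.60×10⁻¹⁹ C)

Δd ≈ 2.48 cm

Both emerge at v = E/B₁ = 8.62×10^5 m/s.
r = mv/(qB₂), so r₁ = 0.4907 m and r₂ = 0.5031 m, giving Δr = 0.0124 m.
After a semicircle each ion lands a diameter 2r from the entry slit, so the separation is 2Δr = 0.0248 m.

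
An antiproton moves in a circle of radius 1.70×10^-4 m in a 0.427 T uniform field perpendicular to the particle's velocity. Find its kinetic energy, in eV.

K ≈ 0.252 eV

v = qBr/m = (1×1.60×10^-19)(0.427)(1.70×10^-4) / (1.67×10^-27) = 6950 m/s.
K = ½mv² = 0.5·(1.67×10^-27)·(6950)² = 4.04×10^-20 J = 0.252 eV.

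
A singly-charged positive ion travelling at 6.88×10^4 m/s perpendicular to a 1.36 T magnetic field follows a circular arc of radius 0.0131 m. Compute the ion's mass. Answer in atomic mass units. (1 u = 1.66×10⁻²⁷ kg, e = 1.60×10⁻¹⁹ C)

qvB = mv²/r ⇒ m = qBr/v.
m = (1×1.60×10^-19)(1.36)(0.0131) / (6.88×10^4) = 4.14×10^-26 kg = 25.0 u.

m ≈ 25.0 u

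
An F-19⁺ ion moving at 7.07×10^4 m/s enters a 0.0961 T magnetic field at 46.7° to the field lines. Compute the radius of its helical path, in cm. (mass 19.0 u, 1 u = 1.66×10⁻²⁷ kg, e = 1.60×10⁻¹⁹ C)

Only the perpendicular component v⊥ = v sin46.7° = 5.15×10^4 m/s is bent by the field.
r = m v⊥ /(qB) = (3.15×10^-26)(5.15×10^4) / [(1×1.60×10^-19)(0.0961)] = 0.106 m.

r ≈ 10.6 cm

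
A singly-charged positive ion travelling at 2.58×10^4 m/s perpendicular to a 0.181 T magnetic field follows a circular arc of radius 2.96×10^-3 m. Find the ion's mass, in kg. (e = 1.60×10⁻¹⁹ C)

qvB = mv²/r ⇒ m = qBr/v.
m = (1×1.60×10^-19)(0.181)(2.96×10^-3) / (2.58×10^4) = 3.32×10^-27 kg.

m ≈ 3.32×10^-27 kg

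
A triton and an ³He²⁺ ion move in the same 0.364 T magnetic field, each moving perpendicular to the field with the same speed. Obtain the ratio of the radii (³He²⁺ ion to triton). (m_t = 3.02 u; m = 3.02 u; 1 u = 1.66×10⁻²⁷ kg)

ratio ≈ 0.500

r = mv/(qB) ⇒ at equal v, r ∝ m/q.
r_{³He²⁺ ion}/r_{triton} = 0.500.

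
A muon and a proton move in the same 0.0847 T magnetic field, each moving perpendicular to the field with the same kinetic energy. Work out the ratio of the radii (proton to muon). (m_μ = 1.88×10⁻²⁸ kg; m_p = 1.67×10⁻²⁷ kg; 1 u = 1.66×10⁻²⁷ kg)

ratio ≈ 2.98

r = √(2mK)/(qB) ⇒ at equal K, r ∝ √m/q.
r_{proton}/r_{muon} = 2.98.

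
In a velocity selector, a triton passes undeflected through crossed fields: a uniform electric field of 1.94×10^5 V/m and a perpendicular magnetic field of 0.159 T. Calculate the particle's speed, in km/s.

v ≈ 1220 km/s

For zero net force, qE = qvB, so v = E/B.
v = (1.94×10^5) / (0.159) = 1.22×10^6 m/s.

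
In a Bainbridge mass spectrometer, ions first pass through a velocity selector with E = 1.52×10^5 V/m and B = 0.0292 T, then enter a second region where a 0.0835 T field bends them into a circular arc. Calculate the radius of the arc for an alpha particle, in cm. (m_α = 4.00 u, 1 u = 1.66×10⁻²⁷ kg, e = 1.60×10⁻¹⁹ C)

The selector passes v = E/B = 1.52×10^5/0.0292 = 5.21×10^6 m/s.
In the deflection region, r = mv/(qB₂) = (6.64×10^-27)(5.21×10^6) / [(2×1.60×10^-19)(0.0835)] = 1.29 m.

r ≈ 129 cm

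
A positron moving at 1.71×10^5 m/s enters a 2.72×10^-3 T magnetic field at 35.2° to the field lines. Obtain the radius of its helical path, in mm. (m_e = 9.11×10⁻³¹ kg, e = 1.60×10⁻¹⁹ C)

Only the perpendicular component v⊥ = v sin35.2° = 9.86×10^4 m/s is bent by the field.
r = m v⊥ /(qB) = (9.11×10^-31)(9.86×10^4) / [(1×1.60×10^-19)(2.72×10^-3)] = 2.06×10^-4 m.

r ≈ 0.206 mm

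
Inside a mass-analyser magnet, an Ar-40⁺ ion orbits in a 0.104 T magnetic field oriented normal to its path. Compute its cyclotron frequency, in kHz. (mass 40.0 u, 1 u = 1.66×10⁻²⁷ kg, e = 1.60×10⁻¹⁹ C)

f ≈ 39.9 kHz

f = qB/(2πm) = (1×1.60×10^-19)(0.104) / [2π(6.64×10^-26)] = 3.99×10^4 Hz.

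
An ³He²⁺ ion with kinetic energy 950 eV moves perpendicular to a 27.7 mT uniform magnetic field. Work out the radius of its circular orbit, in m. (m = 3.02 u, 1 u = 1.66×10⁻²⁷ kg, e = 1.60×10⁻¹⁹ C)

Convert the energy: K = 950 eV = 1.52×10^-16 J.
v = √(2K/m) = √(2·1.52×10^-16/5.01×10^-27) = 2.46×10^5 m/s.
r = mv/(qB) = (5.01×10^-27)(2.46×10^5) / [(2×1.60×10^-19)(0.0277)] = 0.139 m.

r ≈ 0.139 m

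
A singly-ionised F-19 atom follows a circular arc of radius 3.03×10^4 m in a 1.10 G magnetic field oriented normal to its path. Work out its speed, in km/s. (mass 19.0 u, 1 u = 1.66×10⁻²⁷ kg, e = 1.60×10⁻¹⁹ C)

From qvB = mv²/r, v = qBr/m.
v = (1×1.60×10^-19)(1.10×10^-4)(3.03×10^4) / (3.15×10^-26) = 1.69×10^7 m/s.

v ≈ 16900 km/s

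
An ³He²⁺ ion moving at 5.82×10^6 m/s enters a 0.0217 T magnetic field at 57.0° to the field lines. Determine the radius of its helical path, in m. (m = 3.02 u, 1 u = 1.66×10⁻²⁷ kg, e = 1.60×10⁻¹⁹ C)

Only the perpendicular component v⊥ = v sin57.0° = 4.88×10^6 m/s is bent by the field.
r = m v⊥ /(qB) = (5.01×10^-27)(4.88×10^6) / [(2×1.60×10^-19)(0.0217)] = 3.52 m.

r ≈ 3.52 m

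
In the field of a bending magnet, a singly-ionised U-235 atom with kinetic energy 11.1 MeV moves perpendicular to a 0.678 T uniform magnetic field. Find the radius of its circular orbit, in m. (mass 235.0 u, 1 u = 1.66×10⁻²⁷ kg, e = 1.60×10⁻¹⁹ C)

r ≈ 10.9 m

Convert the energy: K = 11.1 MeV = 1.78×10^-12 J.
v = √(2K/m) = √(2·1.78×10^-12/3.90×10^-25) = 3.02×10^6 m/s.
r = mv/(qB) = (3.90×10^-25)(3.02×10^6) / [(1×1.60×10^-19)(0.678)] = 10.9 m.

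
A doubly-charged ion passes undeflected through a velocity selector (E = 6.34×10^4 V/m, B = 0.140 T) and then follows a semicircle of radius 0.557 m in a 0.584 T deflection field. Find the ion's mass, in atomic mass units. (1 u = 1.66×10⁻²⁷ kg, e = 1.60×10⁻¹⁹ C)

v = E/B₁ = 4.53×10^5 m/s.
From r = mv/(qB₂), m = qB₂r/v = (2×1.60×10^-19)(0.584)(0.557) / (4.53×10^5) = 2.30×10^-25 kg.
In atomic mass units: m = 2.30×10^-25 / 1.66×10^-27 = 138 u.

m ≈ 138 u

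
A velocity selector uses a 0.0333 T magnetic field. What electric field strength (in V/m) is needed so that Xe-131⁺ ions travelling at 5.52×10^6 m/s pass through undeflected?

qE = qvB ⇒ E = vB = (5.52×10^6)(0.0333) = 1.84×10^5 V/m.

E ≈ 1.84×10^5 V/m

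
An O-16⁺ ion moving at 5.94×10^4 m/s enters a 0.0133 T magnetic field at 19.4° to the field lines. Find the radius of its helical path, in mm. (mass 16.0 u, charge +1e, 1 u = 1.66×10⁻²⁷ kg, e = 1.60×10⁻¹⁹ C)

r ≈ 246 mm

Only the perpendicular component v⊥ = v sin19.4° = 1.97×10^4 m/s is bent by the field.
r = m v⊥ /(qB) = (2.66×10^-26)(1.97×10^4) / [(1×1.60×10^-19)(0.0133)] = 0.246 m.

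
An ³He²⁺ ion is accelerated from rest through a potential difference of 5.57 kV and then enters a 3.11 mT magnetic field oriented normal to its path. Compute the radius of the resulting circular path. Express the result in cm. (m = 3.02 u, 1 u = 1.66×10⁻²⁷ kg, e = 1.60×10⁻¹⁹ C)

The kinetic energy gained is K = qV = (2×1.60×10^-19)(5570) = 1.78×10^-15 J.
v = √(2K/m) = 8.43×10^5 m/s.
r = mv/(qB) = (5.01×10^-27)(8.43×10^5) / [(2×1.60×10^-19)(3.11×10^-3)] = 4.25 m.

r ≈ 425 cm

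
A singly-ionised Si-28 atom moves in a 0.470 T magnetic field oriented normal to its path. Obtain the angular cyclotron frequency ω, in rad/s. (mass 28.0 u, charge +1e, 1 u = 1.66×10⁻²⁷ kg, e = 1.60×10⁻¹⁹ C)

ω ≈ 1.62×10^6 rad/s

ω = qB/m = (1×1.60×10^-19)(0.470) / (4.65×10^-26) = 1.62×10^6 rad/s.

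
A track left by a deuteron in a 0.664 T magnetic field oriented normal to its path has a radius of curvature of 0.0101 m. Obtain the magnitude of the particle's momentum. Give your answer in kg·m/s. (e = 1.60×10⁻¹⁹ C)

p ≈ 1.07×10^-21 kg·m/s

Since qvB = mv²/r, the momentum p = mv = qBr.
p = (1×1.60×10^-19)(0.664)(0.0101) = 1.07×10^-21 kg·m/s.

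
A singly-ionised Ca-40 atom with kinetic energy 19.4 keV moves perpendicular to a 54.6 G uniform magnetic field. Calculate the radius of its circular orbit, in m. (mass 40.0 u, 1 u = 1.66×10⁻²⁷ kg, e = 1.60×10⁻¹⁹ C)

r ≈ 23.2 m

Convert the energy: K = 19.4 keV = 3.10×10^-15 J.
v = √(2K/m) = √(2·3.10×10^-15/6.64×10^-26) = 3.06×10^5 m/s.
r = mv/(qB) = (6.64×10^-26)(3.06×10^5) / [(1×1.60×10^-19)(5.46×10^-3)] = 23.2 m.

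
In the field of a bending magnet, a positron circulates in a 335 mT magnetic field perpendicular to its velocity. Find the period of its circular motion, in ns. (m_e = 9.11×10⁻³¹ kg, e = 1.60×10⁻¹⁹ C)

T ≈ 0.107 ns

The cyclotron period is independent of speed: T = 2πm/(qB).
T = 2π(9.11×10^-31) / [(1×1.60×10^-19)(0.335)] = 1.07×10^-10 s.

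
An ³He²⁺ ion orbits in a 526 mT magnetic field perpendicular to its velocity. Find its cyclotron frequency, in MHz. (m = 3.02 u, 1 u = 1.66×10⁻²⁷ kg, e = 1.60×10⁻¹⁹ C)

f ≈ 5.34 MHz

f = qB/(2πm) = (2×1.60×10^-19)(0.526) / [2π(5.01×10^-27)] = 5.34×10^6 Hz.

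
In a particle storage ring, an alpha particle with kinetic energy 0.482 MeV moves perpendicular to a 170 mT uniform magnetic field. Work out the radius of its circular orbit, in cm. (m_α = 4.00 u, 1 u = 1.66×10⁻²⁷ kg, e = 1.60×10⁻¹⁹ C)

r ≈ 58.8 cm

Convert the energy: K = 0.482 MeV = 7.71×10^-14 J.
v = √(2K/m) = √(2·7.71×10^-14/6.64×10^-27) = 4.82×10^6 m/s.
r = mv/(qB) = (6.64×10^-27)(4.82×10^6) / [(2×1.60×10^-19)(0.170)] = 0.588 m.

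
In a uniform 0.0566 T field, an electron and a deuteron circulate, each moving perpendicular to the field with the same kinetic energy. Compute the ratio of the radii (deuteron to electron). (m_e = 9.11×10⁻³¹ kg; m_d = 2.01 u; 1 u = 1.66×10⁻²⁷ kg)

ratio ≈ 60.5

r = √(2mK)/(qB) ⇒ at equal K, r ∝ √m/q.
r_{deuteron}/r_{electron} = 60.5.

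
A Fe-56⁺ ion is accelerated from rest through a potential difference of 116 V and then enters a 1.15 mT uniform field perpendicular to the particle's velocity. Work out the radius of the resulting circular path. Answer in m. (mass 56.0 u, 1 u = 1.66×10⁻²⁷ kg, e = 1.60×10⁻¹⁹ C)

The kinetic energy gained is K = qV = (1×1.60×10^-19)(116) = 1.86×10^-17 J.
v = √(2K/m) = 2.00×10^4 m/s.
r = mv/(qB) = (9.30×10^-26)(2.00×10^4) / [(1×1.60×10^-19)(1.15×10^-3)] = 10.1 m.

r ≈ 10.1 m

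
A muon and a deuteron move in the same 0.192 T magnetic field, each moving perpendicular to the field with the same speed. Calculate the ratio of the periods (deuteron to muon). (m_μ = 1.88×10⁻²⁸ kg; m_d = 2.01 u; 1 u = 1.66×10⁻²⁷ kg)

T = 2πm/(qB) is independent of speed, so T₂/T₁ = (m₂/q₂)/(m₁/q₁).
T_{deuteron}/T_{muon} = (3.34×10^-27/1e) / (1.88×10^-28/1e) = 17.7.

ratio ≈ 17.7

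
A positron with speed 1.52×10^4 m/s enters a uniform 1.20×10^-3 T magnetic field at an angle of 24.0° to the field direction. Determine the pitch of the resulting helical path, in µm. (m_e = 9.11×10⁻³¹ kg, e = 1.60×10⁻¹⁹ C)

pitch ≈ 414 µm

The velocity component along B is v∥ = v cos24.0° = 1.39×10^4 m/s.
The cyclotron period T = 2πm/(qB) = 2.98×10^-8 s is set by m, q, B alone.
Pitch = v∥·T = (1.39×10^4)(2.98×10^-8) = 4.14×10^-4 m.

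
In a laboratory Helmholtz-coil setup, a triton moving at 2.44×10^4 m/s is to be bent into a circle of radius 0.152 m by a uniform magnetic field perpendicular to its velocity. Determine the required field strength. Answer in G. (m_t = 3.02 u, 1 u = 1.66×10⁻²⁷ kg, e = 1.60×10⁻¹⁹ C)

B ≈ 50.3 G

qvB = mv²/r gives B = mv/(qr).
B = (5.01×10^-27)(2.44×10^4) / [(1×1.60×10^-19)(0.152)] = 5.03×10^-3 T.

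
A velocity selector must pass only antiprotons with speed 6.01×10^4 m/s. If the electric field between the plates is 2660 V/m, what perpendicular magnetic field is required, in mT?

B ≈ 44.3 mT

qE = qvB ⇒ B = E/v = (2660) / (6.01×10^4) = 0.0443 T.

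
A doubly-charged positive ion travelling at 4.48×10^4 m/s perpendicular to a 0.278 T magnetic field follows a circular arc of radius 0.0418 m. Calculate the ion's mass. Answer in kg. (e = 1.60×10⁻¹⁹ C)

m ≈ 8.30×10^-26 kg

qvB = mv²/r ⇒ m = qBr/v.
m = (2×1.60×10^-19)(0.278)(0.0418) / (4.48×10^4) = 8.30×10^-26 kg.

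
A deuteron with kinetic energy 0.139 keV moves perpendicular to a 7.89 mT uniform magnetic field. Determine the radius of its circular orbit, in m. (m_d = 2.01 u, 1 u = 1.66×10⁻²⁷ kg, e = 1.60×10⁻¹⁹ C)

r ≈ 0.305 m

Convert the energy: K = 0.139 keV = 2.22×10^-17 J.
v = √(2K/m) = √(2·2.22×10^-17/3.34×10^-27) = 1.15×10^5 m/s.
r = mv/(qB) = (3.34×10^-27)(1.15×10^5) / [(1×1.60×10^-19)(7.89×10^-3)] = 0.305 m.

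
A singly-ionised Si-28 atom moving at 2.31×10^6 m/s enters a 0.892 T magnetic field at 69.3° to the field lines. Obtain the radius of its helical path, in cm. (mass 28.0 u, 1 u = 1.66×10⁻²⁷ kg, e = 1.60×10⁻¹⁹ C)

Only the perpendicular component v⊥ = v sin69.3° = 2.16×10^6 m/s is bent by the field.
r = m v⊥ /(qB) = (4.65×10^-26)(2.16×10^6) / [(1×1.60×10^-19)(0.892)] = 0.704 m.

r ≈ 70.4 cm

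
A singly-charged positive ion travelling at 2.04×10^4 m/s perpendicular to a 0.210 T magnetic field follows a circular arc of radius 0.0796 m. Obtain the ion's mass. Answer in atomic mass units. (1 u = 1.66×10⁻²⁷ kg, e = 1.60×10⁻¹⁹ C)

m ≈ 79.0 u

qvB = mv²/r ⇒ m = qBr/v.
m = (1×1.60×10^-19)(0.210)(0.0796) / (2.04×10^4) = 1.31×10^-25 kg = 79.0 u.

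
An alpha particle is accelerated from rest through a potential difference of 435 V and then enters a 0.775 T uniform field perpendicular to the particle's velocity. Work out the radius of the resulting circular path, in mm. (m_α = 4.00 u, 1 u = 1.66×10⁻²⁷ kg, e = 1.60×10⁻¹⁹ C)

r ≈ 5.48 mm

The kinetic energy gained is K = qV = (2×1.60×10^-19)(435) = 1.39×10^-16 J.
v = √(2K/m) = 2.05×10^5 m/s.
r = mv/(qB) = (6.64×10^-27)(2.05×10^5) / [(2×1.60×10^-19)(0.775)] = 5.48×10^-3 m.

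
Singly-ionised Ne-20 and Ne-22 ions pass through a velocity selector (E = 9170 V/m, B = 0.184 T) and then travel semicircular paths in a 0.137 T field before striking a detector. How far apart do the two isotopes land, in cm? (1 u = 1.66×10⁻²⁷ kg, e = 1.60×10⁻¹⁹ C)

Both emerge at v = E/B₁ = 4.98×10^4 m/s.
r = mv/(qB₂), so r₁ = 0.07548 m and r₂ = 0.08303 m, giving Δr = 7.55×10^-3 m.
After a semicircle each ion lands a diameter 2r from the entry slit, so the separation is 2Δr = 0.0151 m.

Δd ≈ 1.51 cm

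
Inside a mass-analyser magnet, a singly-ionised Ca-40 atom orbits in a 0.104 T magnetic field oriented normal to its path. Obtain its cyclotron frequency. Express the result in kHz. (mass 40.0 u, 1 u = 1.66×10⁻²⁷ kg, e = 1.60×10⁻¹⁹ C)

f ≈ 39.9 kHz

f = qB/(2πm) = (1×1.60×10^-19)(0.104) / [2π(6.64×10^-26)] = 3.99×10^4 Hz.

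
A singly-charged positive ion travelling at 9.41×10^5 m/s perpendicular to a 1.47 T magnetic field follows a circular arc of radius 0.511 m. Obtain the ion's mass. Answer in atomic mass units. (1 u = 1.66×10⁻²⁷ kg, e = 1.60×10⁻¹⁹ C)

qvB = mv²/r ⇒ m = qBr/v.
m = (1×1.60×10^-19)(1.47)(0.511) / (9.41×10^5) = 1.28×10^-25 kg = 76.9 u.

m ≈ 76.9 u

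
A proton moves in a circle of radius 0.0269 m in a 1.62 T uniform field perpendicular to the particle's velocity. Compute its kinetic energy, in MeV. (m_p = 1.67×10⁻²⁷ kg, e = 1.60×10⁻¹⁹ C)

v = qBr/m = (1×1.60×10^-19)(1.62)(0.0269) / (1.67×10^-27) = 4.18×10^6 m/s.
K = ½mv² = 0.5·(1.67×10^-27)·(4.18×10^6)² = 1.46×10^-14 J = 0.0910 MeV.

K ≈ 0.0910 MeV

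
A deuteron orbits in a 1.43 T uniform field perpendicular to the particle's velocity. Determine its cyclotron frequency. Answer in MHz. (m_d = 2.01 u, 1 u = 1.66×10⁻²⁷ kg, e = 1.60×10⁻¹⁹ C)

f ≈ 10.9 MHz

f = qB/(2πm) = (1×1.60×10^-19)(1.43) / [2π(3.34×10^-27)] = 1.09×10^7 Hz.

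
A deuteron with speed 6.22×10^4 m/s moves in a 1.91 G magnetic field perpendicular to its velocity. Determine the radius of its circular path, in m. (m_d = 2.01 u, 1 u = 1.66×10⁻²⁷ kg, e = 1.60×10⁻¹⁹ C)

r ≈ 6.79 m

The magnetic force provides the centripetal force: qvB = mv²/r, so r = mv/(qB).
r = (3.34×10^-27 kg)(6.22×10^4 m/s) / [(1×1.60×10^-19 C)(1.91×10^-4 T)] = 6.79 m.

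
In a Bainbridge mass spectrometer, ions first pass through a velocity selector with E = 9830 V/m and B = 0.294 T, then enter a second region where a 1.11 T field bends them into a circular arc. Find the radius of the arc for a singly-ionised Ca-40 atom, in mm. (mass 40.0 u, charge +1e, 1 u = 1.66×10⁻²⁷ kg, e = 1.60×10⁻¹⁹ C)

The selector passes v = E/B = 9830/0.294 = 3.34×10^4 m/s.
In the deflection region, r = mv/(qB₂) = (6.64×10^-26)(3.34×10^4) / [(1×1.60×10^-19)(1.11)] = 0.0125 m.

r ≈ 12.5 mm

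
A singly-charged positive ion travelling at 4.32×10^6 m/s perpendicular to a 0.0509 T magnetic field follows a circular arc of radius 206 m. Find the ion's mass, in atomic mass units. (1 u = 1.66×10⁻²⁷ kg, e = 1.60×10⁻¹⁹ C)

m ≈ 234 u

qvB = mv²/r ⇒ m = qBr/v.
m = (1×1.60×10^-19)(0.0509)(206) / (4.32×10^6) = 3.88×10^-25 kg = 234 u.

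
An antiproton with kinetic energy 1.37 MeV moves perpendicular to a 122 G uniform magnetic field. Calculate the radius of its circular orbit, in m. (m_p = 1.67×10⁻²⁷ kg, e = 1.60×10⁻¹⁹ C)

r ≈ 13.9 m

Convert the energy: K = 1.37 MeV = 2.19×10^-13 J.
v = √(2K/m) = √(2·2.19×10^-13/1.67×10^-27) = 1.62×10^7 m/s.
r = mv/(qB) = (1.67×10^-27)(1.62×10^7) / [(1×1.60×10^-19)(0.0122)] = 13.9 m.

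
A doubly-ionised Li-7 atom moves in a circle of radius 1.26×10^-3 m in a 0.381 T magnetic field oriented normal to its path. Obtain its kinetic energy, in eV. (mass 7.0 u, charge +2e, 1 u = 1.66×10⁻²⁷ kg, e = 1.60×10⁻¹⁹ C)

v = qBr/m = (2×1.60×10^-19)(0.381)(1.26×10^-3) / (1.16×10^-26) = 1.32×10^4 m/s.
K = ½mv² = 0.5·(1.16×10^-26)·(1.32×10^4)² = 1.02×10^-18 J = 6.35 eV.

K ≈ 6.35 eV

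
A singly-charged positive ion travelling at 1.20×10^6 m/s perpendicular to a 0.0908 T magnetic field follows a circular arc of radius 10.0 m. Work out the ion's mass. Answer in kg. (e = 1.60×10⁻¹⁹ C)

m ≈ 1.21×10^-25 kg

qvB = mv²/r ⇒ m = qBr/v.
m = (1×1.60×10^-19)(0.0908)(10.0) / (1.20×10^6) = 1.21×10^-25 kg.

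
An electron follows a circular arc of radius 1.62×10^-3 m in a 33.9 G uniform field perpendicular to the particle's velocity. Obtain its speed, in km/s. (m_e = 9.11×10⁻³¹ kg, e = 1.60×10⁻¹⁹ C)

v ≈ 965 km/s

From qvB = mv²/r, v = qBr/m.
v = (1×1.60×10^-19)(3.39×10^-3)(1.62×10^-3) / (9.11×10^-31) = 9.65×10^5 m/s.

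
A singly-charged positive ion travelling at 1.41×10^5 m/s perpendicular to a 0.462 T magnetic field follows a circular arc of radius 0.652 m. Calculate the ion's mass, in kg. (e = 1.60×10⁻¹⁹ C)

qvB = mv²/r ⇒ m = qBr/v.
m = (1×1.60×10^-19)(0.462)(0.652) / (1.41×10^5) = 3.42×10^-25 kg.

m ≈ 3.42×10^-25 kg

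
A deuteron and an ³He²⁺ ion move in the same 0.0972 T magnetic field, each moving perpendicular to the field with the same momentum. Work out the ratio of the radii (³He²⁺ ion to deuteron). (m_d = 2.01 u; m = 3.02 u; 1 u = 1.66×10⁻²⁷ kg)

ratio ≈ 0.500

r = p/(qB) ⇒ at equal p, r ∝ 1/q.
r_{³He²⁺ ion}/r_{deuteron} = 0.500.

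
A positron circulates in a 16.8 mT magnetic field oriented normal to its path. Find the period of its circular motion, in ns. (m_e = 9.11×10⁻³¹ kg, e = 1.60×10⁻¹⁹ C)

The cyclotron period is independent of speed: T = 2πm/(qB).
T = 2π(9.11×10^-31) / [(1×1.60×10^-19)(0.0168)] = 2.13×10^-9 s.

T ≈ 2.13 ns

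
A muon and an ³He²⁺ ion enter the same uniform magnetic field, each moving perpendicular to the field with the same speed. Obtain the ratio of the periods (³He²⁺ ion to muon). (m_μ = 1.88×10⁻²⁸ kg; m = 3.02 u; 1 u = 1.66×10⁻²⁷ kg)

T = 2πm/(qB) is independent of speed, so T₂/T₁ = (m₂/q₂)/(m₁/q₁).
T_{³He²⁺ ion}/T_{muon} = (5.01×10^-27/2e) / (1.88×10^-28/1e) = 13.3.

ratio ≈ 13.3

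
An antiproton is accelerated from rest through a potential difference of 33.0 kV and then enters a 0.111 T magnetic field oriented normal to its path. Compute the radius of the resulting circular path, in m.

r ≈ 0.236 m

The kinetic energy gained is K = qV = (1×1.60×10^-19)(3.30×10^4) = 5.28×10^-15 J.
v = √(2K/m) = 2.51×10^6 m/s.
r = mv/(qB) = (1.67×10^-27)(2.51×10^6) / [(1×1.60×10^-19)(0.111)] = 0.236 m.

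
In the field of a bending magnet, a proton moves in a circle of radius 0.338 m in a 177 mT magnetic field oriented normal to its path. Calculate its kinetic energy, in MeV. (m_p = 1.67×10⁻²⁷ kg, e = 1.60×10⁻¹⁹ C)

v = qBr/m = (1×1.60×10^-19)(0.177)(0.338) / (1.67×10^-27) = 5.73×10^6 m/s.
K = ½mv² = 0.5·(1.67×10^-27)·(5.73×10^6)² = 2.74×10^-14 J = 0.171 MeV.

K ≈ 0.171 MeV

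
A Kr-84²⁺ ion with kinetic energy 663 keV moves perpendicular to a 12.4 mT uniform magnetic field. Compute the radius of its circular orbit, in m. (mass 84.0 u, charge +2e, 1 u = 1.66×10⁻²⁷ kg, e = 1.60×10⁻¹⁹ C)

Convert the energy: K = 663 keV = 1.06×10^-13 J.
v = √(2K/m) = √(2·1.06×10^-13/1.39×10^-25) = 1.23×10^6 m/s.
r = mv/(qB) = (1.39×10^-25)(1.23×10^6) / [(2×1.60×10^-19)(0.0124)] = 43.3 m.

r ≈ 43.3 m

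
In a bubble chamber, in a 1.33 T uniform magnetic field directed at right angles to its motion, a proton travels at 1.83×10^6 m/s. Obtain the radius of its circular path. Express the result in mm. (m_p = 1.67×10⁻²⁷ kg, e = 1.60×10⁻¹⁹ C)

The magnetic force provides the centripetal force: qvB = mv²/r, so r = mv/(qB).
r = (1.67×10^-27 kg)(1.83×10^6 m/s) / [(1×1.60×10^-19 C)(1.33 T)] = 0.0144 m.

r ≈ 14.4 mm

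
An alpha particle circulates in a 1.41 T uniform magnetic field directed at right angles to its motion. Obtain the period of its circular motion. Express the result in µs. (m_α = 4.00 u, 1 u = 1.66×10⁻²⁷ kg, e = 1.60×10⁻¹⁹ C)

The cyclotron period is independent of speed: T = 2πm/(qB).
T = 2π(6.64×10^-27) / [(2×1.60×10^-19)(1.41)] = 9.25×10^-8 s.

T ≈ 0.0925 µs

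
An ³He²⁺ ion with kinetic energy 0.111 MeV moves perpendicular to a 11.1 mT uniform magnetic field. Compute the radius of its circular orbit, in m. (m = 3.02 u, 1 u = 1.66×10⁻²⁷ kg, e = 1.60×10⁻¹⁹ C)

r ≈ 3.76 m

Convert the energy: K = 0.111 MeV = 1.78×10^-14 J.
v = √(2K/m) = √(2·1.78×10^-14/5.01×10^-27) = 2.66×10^6 m/s.
r = mv/(qB) = (5.01×10^-27)(2.66×10^6) / [(2×1.60×10^-19)(0.0111)] = 3.76 m.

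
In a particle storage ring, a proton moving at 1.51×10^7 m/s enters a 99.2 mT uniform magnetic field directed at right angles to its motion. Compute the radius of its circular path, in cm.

r ≈ 159 cm

The magnetic force provides the centripetal force: qvB = mv²/r, so r = mv/(qB).
r = (1.67×10^-27 kg)(1.51×10^7 m/s) / [(1×1.60×10^-19 C)(0.0992 T)] = 1.59 m.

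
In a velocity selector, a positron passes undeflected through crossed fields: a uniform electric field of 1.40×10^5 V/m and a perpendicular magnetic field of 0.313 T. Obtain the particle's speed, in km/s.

For zero net force, qE = qvB, so v = E/B.
v = (1.40×10^5) / (0.313) = 4.47×10^5 m/s.

v ≈ 447 km/s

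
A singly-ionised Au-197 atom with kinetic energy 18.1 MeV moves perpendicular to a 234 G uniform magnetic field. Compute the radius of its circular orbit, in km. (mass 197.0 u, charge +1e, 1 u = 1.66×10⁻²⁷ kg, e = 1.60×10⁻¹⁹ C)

Convert the energy: K = 18.1 MeV = 2.90×10^-12 J.
v = √(2K/m) = √(2·2.90×10^-12/3.27×10^-25) = 4.21×10^6 m/s.
r = mv/(qB) = (3.27×10^-25)(4.21×10^6) / [(1×1.60×10^-19)(0.0234)] = 368 m.

r ≈ 0.368 km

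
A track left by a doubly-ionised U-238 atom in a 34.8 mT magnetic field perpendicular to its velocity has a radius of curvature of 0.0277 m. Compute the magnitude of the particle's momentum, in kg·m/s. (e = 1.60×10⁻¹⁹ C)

Since qvB = mv²/r, the momentum p = mv = qBr.
p = (2×1.60×10^-19)(0.0348)(0.0277) = 3.08×10^-22 kg·m/s.

p ≈ 3.08×10^-22 kg·m/s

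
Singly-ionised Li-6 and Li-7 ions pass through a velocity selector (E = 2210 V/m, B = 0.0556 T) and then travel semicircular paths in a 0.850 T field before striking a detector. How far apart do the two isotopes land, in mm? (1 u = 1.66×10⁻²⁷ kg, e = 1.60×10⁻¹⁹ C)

Both emerge at v = E/B₁ = 3.97×10^4 m/s.
r = mv/(qB₂), so r₁ = 2.911×10^-3 m and r₂ = 3.396×10^-3 m, giving Δr = 4.85×10^-4 m.
After a semicircle each ion lands a diameter 2r from the entry slit, so the separation is 2Δr = 9.70×10^-4 m.

Δd ≈ 0.970 mm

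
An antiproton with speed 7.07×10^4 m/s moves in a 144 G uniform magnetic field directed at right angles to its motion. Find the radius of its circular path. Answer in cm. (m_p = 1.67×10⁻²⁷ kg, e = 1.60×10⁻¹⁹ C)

The magnetic force provides the centripetal force: qvB = mv²/r, so r = mv/(qB).
r = (1.67×10^-27 kg)(7.07×10^4 m/s) / [(1×1.60×10^-19 C)(0.0144 T)] = 0.0512 m.

r ≈ 5.12 cm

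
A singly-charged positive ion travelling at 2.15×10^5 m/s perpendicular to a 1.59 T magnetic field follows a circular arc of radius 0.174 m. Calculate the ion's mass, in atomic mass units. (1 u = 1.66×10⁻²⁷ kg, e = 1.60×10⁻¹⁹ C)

m ≈ 124 u

qvB = mv²/r ⇒ m = qBr/v.
m = (1×1.60×10^-19)(1.59)(0.174) / (2.15×10^5) = 2.06×10^-25 kg = 124 u.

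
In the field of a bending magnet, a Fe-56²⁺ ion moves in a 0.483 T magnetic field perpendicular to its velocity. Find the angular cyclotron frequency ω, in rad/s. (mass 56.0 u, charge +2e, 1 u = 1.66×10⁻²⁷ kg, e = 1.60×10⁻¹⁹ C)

ω ≈ 1.66×10^6 rad/s

ω = qB/m = (2×1.60×10^-19)(0.483) / (9.30×10^-26) = 1.66×10^6 rad/s.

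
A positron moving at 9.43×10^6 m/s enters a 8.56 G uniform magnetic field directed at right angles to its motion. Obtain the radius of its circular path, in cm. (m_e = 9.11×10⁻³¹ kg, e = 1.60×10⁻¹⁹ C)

The magnetic force provides the centripetal force: qvB = mv²/r, so r = mv/(qB).
r = (9.11×10^-31 kg)(9.43×10^6 m/s) / [(1×1.60×10^-19 C)(8.56×10^-4 T)] = 0.0627 m.

r ≈ 6.27 cm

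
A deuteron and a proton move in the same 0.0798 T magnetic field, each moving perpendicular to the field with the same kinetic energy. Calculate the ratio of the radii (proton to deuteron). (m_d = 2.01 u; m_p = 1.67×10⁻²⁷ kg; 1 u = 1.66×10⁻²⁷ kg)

ratio ≈ 0.707

r = √(2mK)/(qB) ⇒ at equal K, r ∝ √m/q.
r_{proton}/r_{deuteron} = 0.707.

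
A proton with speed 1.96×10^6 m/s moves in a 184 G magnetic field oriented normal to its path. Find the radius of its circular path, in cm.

r ≈ 111 cm

The magnetic force provides the centripetal force: qvB = mv²/r, so r = mv/(qB).
r = (1.67×10^-27 kg)(1.96×10^6 m/s) / [(1×1.60×10^-19 C)(0.0184 T)] = 1.11 m.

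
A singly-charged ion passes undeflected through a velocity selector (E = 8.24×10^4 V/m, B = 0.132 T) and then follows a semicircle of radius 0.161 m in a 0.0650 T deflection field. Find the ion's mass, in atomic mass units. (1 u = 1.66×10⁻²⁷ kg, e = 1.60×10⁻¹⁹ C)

v = E/B₁ = 6.24×10^5 m/s.
From r = mv/(qB₂), m = qB₂r/v = (1×1.60×10^-19)(0.0650)(0.161) / (6.24×10^5) = 2.68×10^-27 kg.
In atomic mass units: m = 2.68×10^-27 / 1.66×10^-27 = 1.62 u.

m ≈ 1.62 u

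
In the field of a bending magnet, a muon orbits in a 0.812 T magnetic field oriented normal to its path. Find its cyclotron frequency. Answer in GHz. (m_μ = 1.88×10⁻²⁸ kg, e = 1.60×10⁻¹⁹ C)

f = qB/(2πm) = (1×1.60×10^-19)(0.812) / [2π(1.88×10^-28)] = 1.10×10^8 Hz.

f ≈ 0.110 GHz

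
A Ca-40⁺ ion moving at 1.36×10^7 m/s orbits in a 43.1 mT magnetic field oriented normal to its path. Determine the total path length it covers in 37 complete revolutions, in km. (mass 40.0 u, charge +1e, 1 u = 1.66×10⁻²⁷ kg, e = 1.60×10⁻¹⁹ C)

L ≈ 30.4 km

r = mv/(qB) = 131 m, so one revolution covers 2πr = 823 m.
In 37 revolutions: L = 37·2πr = 3.04×10^4 m.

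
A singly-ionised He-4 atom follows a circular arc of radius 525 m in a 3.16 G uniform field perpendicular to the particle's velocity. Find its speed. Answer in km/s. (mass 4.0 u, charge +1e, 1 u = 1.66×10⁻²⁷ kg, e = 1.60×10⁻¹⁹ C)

v ≈ 4000 km/s

From qvB = mv²/r, v = qBr/m.
v = (1×1.60×10^-19)(3.16×10^-4)(525) / (6.64×10^-27) = 4.00×10^6 m/s.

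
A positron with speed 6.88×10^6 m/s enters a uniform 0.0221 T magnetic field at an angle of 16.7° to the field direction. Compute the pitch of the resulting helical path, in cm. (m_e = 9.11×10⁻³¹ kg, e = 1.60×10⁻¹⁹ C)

The velocity component along B is v∥ = v cos16.7° = 6.59×10^6 m/s.
The cyclotron period T = 2πm/(qB) = 1.62×10^-9 s is set by m, q, B alone.
Pitch = v∥·T = (6.59×10^6)(1.62×10^-9) = 0.0107 m.

pitch ≈ 1.07 cm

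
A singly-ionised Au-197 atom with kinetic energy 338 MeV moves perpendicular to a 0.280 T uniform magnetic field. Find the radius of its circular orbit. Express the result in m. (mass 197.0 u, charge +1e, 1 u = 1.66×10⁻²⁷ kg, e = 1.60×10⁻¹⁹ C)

r ≈ 133 m

Convert the energy: K = 338 MeV = 5.41×10^-11 J.
v = √(2K/m) = √(2·5.41×10^-11/3.27×10^-25) = 1.82×10^7 m/s.
r = mv/(qB) = (3.27×10^-25)(1.82×10^7) / [(1×1.60×10^-19)(0.280)] = 133 m.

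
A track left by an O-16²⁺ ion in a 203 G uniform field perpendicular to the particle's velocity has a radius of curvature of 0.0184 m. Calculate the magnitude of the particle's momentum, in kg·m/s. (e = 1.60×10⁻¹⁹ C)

p ≈ 1.20×10^-22 kg·m/s

Since qvB = mv²/r, the momentum p = mv = qBr.
p = (2×1.60×10^-19)(0.0203)(0.0184) = 1.20×10^-22 kg·m/s.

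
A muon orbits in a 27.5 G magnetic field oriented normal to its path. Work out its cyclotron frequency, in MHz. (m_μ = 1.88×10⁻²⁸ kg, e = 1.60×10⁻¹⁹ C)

f = qB/(2πm) = (1×1.60×10^-19)(2.75×10^-3) / [2π(1.88×10^-28)] = 3.72×10^5 Hz.

f ≈ 0.372 MHz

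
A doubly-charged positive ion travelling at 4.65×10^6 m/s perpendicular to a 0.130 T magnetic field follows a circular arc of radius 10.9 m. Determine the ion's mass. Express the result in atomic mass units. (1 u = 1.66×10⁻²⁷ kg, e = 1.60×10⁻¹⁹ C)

m ≈ 58.7 u

qvB = mv²/r ⇒ m = qBr/v.
m = (2×1.60×10^-19)(0.130)(10.9) / (4.65×10^6) = 9.75×10^-26 kg = 58.7 u.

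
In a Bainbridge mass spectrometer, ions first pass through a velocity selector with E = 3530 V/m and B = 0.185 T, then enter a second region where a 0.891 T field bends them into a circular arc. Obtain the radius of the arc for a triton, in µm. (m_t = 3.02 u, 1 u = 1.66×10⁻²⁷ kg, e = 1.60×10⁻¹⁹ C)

The selector passes v = E/B = 3530/0.185 = 1.91×10^4 m/s.
In the deflection region, r = mv/(qB₂) = (5.01×10^-27)(1.91×10^4) / [(1×1.60×10^-19)(0.891)] = 6.71×10^-4 m.

r ≈ 671 µm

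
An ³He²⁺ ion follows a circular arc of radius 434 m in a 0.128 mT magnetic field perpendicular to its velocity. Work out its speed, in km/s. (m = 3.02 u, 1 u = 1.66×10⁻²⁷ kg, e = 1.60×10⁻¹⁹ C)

v ≈ 3550 km/s

From qvB = mv²/r, v = qBr/m.
v = (2×1.60×10^-19)(1.28×10^-4)(434) / (5.01×10^-27) = 3.55×10^6 m/s.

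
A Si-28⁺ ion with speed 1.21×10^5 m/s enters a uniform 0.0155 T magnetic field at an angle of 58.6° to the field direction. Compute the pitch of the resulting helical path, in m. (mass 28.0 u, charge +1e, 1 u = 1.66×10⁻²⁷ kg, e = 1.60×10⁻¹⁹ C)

pitch ≈ 7.42 m

The velocity component along B is v∥ = v cos58.6° = 6.30×10^4 m/s.
The cyclotron period T = 2πm/(qB) = 1.18×10^-4 s is set by m, q, B alone.
Pitch = v∥·T = (6.30×10^4)(1.18×10^-4) = 7.42 m.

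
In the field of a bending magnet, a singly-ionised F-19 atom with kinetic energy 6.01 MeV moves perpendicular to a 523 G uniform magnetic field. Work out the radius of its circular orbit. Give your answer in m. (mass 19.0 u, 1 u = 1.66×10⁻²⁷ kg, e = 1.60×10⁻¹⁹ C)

r ≈ 29.4 m

Convert the energy: K = 6.01 MeV = 9.62×10^-13 J.
v = √(2K/m) = √(2·9.62×10^-13/3.15×10^-26) = 7.81×10^6 m/s.
r = mv/(qB) = (3.15×10^-26)(7.81×10^6) / [(1×1.60×10^-19)(0.0523)] = 29.4 m.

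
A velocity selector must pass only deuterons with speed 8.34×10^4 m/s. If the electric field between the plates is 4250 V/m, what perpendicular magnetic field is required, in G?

qE = qvB ⇒ B = E/v = (4250) / (8.34×10^4) = 0.0510 T.

B ≈ 510 G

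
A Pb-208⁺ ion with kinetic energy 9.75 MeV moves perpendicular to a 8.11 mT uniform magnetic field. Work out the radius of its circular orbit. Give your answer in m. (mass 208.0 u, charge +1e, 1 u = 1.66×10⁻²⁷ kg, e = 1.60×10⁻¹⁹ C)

r ≈ 800 m

Convert the energy: K = 9.75 MeV = 1.56×10^-12 J.
v = √(2K/m) = √(2·1.56×10^-12/3.45×10^-25) = 3.01×10^6 m/s.
r = mv/(qB) = (3.45×10^-25)(3.01×10^6) / [(1×1.60×10^-19)(8.11×10^-3)] = 800 m.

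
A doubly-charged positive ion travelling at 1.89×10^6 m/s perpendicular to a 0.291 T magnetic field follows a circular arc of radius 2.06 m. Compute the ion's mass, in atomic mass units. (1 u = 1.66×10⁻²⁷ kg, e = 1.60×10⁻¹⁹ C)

qvB = mv²/r ⇒ m = qBr/v.
m = (2×1.60×10^-19)(0.291)(2.06) / (1.89×10^6) = 1.01×10^-25 kg = 61.1 u.

m ≈ 61.1 u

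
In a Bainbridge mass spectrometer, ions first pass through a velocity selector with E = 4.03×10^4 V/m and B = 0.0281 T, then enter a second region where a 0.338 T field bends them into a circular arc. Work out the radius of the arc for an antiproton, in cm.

The selector passes v = E/B = 4.03×10^4/0.0281 = 1.43×10^6 m/s.
In the deflection region, r = mv/(qB₂) = (1.67×10^-27)(1.43×10^6) / [(1×1.60×10^-19)(0.338)] = 0.0443 m.

r ≈ 4.43 cm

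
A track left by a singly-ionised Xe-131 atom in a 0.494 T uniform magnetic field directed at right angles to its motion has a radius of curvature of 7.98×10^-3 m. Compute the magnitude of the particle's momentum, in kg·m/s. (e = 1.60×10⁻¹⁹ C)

p ≈ 6.31×10^-22 kg·m/s

Since qvB = mv²/r, the momentum p = mv = qBr.
p = (1×1.60×10^-19)(0.494)(7.98×10^-3) = 6.31×10^-22 kg·m/s.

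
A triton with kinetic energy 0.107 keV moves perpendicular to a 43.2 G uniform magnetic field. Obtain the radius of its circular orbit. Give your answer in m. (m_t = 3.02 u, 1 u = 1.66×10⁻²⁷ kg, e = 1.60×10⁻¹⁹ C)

Convert the energy: K = 0.107 keV = 1.71×10^-17 J.
v = √(2K/m) = √(2·1.71×10^-17/5.01×10^-27) = 8.26×10^4 m/s.
r = mv/(qB) = (5.01×10^-27)(8.26×10^4) / [(1×1.60×10^-19)(4.32×10^-3)] = 0.599 m.

r ≈ 0.599 m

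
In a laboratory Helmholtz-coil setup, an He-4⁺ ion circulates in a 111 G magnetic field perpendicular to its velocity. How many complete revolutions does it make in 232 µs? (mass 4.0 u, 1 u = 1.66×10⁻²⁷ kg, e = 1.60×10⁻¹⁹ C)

N = 9

T = 2πm/(qB) = 2π(6.64×10^-27) / [(1×1.60×10^-19)(0.0111)] = 2.3491×10^-5 s.
N = t/T = 2.32×10^-4 / 2.3491×10^-5 ≈ 9.88, so 9 complete revolutions.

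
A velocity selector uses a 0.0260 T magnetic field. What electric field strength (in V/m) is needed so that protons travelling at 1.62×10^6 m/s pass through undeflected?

E ≈ 4.21×10^4 V/m

qE = qvB ⇒ E = vB = (1.62×10^6)(0.0260) = 4.21×10^4 V/m.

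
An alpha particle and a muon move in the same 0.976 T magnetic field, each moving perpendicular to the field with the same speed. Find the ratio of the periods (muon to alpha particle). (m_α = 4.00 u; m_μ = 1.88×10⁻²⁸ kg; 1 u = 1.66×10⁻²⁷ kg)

T = 2πm/(qB) is independent of speed, so T₂/T₁ = (m₂/q₂)/(m₁/q₁).
T_{muon}/T_{alpha particle} = (1.88×10^-28/1e) / (6.64×10^-27/2e) = 0.0566.

ratio ≈ 0.0566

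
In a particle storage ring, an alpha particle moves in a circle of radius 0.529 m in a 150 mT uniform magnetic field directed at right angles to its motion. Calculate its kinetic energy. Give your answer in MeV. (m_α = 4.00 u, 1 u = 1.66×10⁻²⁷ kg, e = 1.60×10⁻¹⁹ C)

v = qBr/m = (2×1.60×10^-19)(0.150)(0.529) / (6.64×10^-27) = 3.82×10^6 m/s.
K = ½mv² = 0.5·(6.64×10^-27)·(3.82×10^6)² = 4.86×10^-14 J = 0.303 MeV.

K ≈ 0.303 MeV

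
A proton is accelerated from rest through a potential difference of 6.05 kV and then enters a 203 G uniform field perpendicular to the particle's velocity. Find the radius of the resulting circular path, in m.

The kinetic energy gained is K = qV = (1×1.60×10^-19)(6050) = 9.68×10^-16 J.
v = √(2K/m) = 1.08×10^6 m/s.
r = mv/(qB) = (1.67×10^-27)(1.08×10^6) / [(1×1.60×10^-19)(0.0203)] = 0.554 m.

r ≈ 0.554 m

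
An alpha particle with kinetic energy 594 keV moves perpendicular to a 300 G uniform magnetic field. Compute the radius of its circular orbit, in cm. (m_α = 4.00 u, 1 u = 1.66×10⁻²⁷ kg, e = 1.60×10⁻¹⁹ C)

Convert the energy: K = 594 keV = 9.50×10^-14 J.
v = √(2K/m) = √(2·9.50×10^-14/6.64×10^-27) = 5.35×10^6 m/s.
r = mv/(qB) = (6.64×10^-27)(5.35×10^6) / [(2×1.60×10^-19)(0.0300)] = 3.70 m.

r ≈ 370 cm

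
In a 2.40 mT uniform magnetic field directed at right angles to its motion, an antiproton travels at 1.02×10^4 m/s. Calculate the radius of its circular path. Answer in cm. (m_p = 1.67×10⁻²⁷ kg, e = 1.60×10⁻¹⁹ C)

The magnetic force provides the centripetal force: qvB = mv²/r, so r = mv/(qB).
r = (1.67×10^-27 kg)(1.02×10^4 m/s) / [(1×1.60×10^-19 C)(2.40×10^-3 T)] = 0.0444 m.

r ≈ 4.44 cm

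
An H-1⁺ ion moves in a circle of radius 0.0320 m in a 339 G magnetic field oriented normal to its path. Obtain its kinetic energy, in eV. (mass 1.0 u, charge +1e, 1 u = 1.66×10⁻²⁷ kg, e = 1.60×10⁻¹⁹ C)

K ≈ 56.7 eV

v = qBr/m = (1×1.60×10^-19)(0.0339)(0.0320) / (1.66×10^-27) = 1.05×10^5 m/s.
K = ½mv² = 0.5·(1.66×10^-27)·(1.05×10^5)² = 9.07×10^-18 J = 56.7 eV.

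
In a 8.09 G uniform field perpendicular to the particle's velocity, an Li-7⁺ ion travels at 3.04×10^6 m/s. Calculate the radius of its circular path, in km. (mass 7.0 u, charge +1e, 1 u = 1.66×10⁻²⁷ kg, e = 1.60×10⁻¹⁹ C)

r ≈ 0.273 km

The magnetic force provides the centripetal force: qvB = mv²/r, so r = mv/(qB).
r = (1.16×10^-26 kg)(3.04×10^6 m/s) / [(1×1.60×10^-19 C)(8.09×10^-4 T)] = 273 m.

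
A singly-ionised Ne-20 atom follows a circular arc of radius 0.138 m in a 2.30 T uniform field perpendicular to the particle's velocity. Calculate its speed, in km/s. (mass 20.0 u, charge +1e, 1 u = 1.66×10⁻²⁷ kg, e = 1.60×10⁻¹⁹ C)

v ≈ 1530 km/s

From qvB = mv²/r, v = qBr/m.
v = (1×1.60×10^-19)(2.30)(0.138) / (3.32×10^-26) = 1.53×10^6 m/s.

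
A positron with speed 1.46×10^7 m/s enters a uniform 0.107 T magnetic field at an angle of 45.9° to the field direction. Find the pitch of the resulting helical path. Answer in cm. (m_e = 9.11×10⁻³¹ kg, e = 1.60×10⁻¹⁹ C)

pitch ≈ 0.340 cm

The velocity component along B is v∥ = v cos45.9° = 1.02×10^7 m/s.
The cyclotron period T = 2πm/(qB) = 3.34×10^-10 s is set by m, q, B alone.
Pitch = v∥·T = (1.02×10^7)(3.34×10^-10) = 3.40×10^-3 m.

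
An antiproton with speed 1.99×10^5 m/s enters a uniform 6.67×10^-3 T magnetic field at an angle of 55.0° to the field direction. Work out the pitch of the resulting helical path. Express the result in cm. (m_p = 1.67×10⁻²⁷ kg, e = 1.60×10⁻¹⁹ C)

The velocity component along B is v∥ = v cos55.0° = 1.14×10^5 m/s.
The cyclotron period T = 2πm/(qB) = 9.83×10^-6 s is set by m, q, B alone.
Pitch = v∥·T = (1.14×10^5)(9.83×10^-6) = 1.12 m.

pitch ≈ 112 cm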